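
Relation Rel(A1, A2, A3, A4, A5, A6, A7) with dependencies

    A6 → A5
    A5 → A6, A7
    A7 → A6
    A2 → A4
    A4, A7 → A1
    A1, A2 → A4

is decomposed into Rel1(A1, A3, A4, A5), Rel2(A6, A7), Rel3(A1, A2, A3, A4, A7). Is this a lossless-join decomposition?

No

Chase test. Columns are A1, A2, A3, A4, A5, A6, A7; row i has aⱼ where attribute j ∈ Reli, else bᵢⱼ.
Initial tableau (one row per fragment):
  row 1: a1 b12 a3 a4 a5 b16 b17
  row 2: b21 b22 b23 b24 b25 a6 a7
  row 3: a1 a2 a3 a4 b35 b36 a7
Rows 2 and 3 agree on A7; apply A7→A6 and equate their A6 entries.
Rows 2 and 3 agree on A6; apply A6→A5 and equate their A5 entries.
No row becomes fully distinguished — the join is lossy.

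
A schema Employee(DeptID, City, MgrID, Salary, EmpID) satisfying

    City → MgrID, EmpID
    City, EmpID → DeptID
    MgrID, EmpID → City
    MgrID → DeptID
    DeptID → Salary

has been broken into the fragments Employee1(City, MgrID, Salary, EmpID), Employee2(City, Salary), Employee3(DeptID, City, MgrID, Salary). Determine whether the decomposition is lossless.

Yes

Chase test. Columns are DeptID, City, MgrID, Salary, EmpID; row i has aⱼ where attribute j ∈ Employeei, else bᵢⱼ.
Initial tableau (one row per fragment):
  row 1: b11 a2 a3 a4 a5
  row 2: b21 a2 b23 a4 b25
  row 3: a1 a2 a3 a4 b35
Rows 1 and 2 agree on City; apply City→MgrID, EmpID and equate their MgrID, EmpID entries.
Rows 1 and 3 agree on City; apply City→MgrID, EmpID and equate their MgrID, EmpID entries.
Rows 1 and 2 agree on City, EmpID; apply City, EmpID→DeptID and equate their DeptID entries.
Rows 1 and 3 agree on City, EmpID; apply City, EmpID→DeptID and equate their DeptID entries.
Row 1 is now all distinguished symbols — the join is lossless.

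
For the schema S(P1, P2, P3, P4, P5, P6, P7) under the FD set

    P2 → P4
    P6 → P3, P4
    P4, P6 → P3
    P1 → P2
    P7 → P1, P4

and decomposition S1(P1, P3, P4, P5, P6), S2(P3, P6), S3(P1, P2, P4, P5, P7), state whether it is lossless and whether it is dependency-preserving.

Lossless test (chase): Rows 1 and 2 agree on P6; apply P6→P3, P4 and equate their P3, P4 entries. Rows 1 and 3 agree on P1; apply P1→P2 and equate their P2 entries. No row becomes fully distinguished — the join is lossy.
Dependency preservation: every FD's attributes lie within a single fragment, so each can be enforced locally — preserved.

lossy but dependency-preserving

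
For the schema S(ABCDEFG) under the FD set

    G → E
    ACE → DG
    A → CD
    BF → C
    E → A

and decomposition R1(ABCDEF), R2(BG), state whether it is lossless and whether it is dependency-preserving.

Lossless test: (B)⁺ = {B}, which is a superkey of neither fragment — lossy.
Dependency preservation: the restricted closure of {G} across the fragments never reaches {E}, so G → E cannot be enforced without a join — not preserved.

lossy and not dependency-preserving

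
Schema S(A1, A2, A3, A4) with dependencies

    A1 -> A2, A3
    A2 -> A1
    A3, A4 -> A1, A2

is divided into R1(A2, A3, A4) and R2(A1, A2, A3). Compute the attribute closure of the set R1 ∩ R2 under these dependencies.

A1, A2, A3

R1 ∩ R2 = {A2, A3}.
A2 → A1 applies, adding A1
Closure: {A1, A2, A3}.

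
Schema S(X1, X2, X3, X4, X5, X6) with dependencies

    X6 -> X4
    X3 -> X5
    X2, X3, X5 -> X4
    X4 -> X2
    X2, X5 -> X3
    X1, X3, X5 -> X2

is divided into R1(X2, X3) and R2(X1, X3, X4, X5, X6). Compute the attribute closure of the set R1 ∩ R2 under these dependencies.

X3, X5

R1 ∩ R2 = {X3}.
X3 → X5 applies, adding X5
Closure: {X3, X5}.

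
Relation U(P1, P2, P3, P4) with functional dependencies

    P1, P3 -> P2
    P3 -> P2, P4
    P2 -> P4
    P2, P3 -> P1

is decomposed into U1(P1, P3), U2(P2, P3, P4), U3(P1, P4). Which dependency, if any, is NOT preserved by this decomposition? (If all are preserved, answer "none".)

P1, P3 → P2: restricted closure across fragments reaches P2.
P3 → P2, P4 lies within U2.
P2 → P4 lies within U2.
P2, P3 → P1: restricted closure across fragments reaches P1.
Every dependency is enforceable on the fragments, so the decomposition is dependency-preserving.

none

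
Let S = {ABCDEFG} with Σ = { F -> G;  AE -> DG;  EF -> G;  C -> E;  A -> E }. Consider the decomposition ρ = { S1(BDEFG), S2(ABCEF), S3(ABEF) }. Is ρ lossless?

No

Chase test. Columns are ABCDEFG; row i has aⱼ where attribute j ∈ Si, else bᵢⱼ.
Initial tableau (one row per fragment):
  row 1: b11 a2 b13 a4 a5 a6 a7
  row 2: a1 a2 a3 b24 a5 a6 b27
  row 3: a1 a2 b33 b34 a5 a6 b37
Rows 1 and 2 agree on F; apply F→G and equate their G entries.
Rows 1 and 3 agree on F; apply F→G and equate their G entries.
Rows 2 and 3 agree on AE; apply AE→DG and equate their DG entries.
No row becomes fully distinguished — the join is lossy.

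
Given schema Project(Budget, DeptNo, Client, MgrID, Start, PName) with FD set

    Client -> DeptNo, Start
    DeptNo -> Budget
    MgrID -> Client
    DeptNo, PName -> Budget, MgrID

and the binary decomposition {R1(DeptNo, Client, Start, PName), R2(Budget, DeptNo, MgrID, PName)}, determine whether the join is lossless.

Yes

Common attributes: R1 ∩ R2 = {DeptNo, PName}.
Closure of {DeptNo, PName}: DeptNo → Budget applies, adding Budget; DeptNo, PName → Budget, MgrID applies, adding MgrID; MgrID → Client applies, adding Client; Client → DeptNo, Start applies, adding Start. So (DeptNo, PName)⁺ = {Budget, DeptNo, Client, MgrID, Start, PName}.
This closure contains every attribute of R1, so R1 ∩ R2 → R1. The join is lossless.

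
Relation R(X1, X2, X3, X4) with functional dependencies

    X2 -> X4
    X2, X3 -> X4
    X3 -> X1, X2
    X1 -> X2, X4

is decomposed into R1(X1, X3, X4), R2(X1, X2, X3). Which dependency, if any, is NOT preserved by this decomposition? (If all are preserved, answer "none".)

Check X2 → X4: no single fragment contains all of {X2, X4}, and the restricted closure of {X2} across the fragments never reaches {X4}.
X2, X3 → X4 is preserved.
X3 → X1, X2 is preserved.
X1 → X2, X4 is preserved.

X2 -> X4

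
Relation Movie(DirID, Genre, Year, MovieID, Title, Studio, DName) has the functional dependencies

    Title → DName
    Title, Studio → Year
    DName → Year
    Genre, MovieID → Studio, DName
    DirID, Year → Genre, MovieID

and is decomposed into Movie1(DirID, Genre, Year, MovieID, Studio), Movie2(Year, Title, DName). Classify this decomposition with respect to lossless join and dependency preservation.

Lossless test: (Year)⁺ = {Year}, which is a superkey of neither fragment — lossy.
Dependency preservation: the restricted closure of {Genre, MovieID} across the fragments never reaches {Studio, DName}, so Genre, MovieID → Studio, DName cannot be enforced without a join — not preserved.

lossy and not dependency-preserving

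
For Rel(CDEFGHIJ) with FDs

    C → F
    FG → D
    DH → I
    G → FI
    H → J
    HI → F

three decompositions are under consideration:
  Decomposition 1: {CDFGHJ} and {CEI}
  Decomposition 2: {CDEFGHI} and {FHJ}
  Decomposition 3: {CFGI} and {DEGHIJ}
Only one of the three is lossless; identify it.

Decomposition 1: common = {C}, closure = {CF} → lossy.
Decomposition 2: common = {FH}, closure = {FHJ} → lossless.
Decomposition 3: common = {GI}, closure = {DFGI} → lossy.

Decomposition 2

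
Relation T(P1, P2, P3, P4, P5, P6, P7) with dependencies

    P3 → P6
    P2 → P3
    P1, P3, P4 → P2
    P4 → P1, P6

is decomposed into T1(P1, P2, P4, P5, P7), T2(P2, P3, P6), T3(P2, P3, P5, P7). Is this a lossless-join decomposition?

Yes

Chase test. Columns are P1, P2, P3, P4, P5, P6, P7; row i has aⱼ where attribute j ∈ Ti, else bᵢⱼ.
Initial tableau (one row per fragment):
  row 1: a1 a2 b13 a4 a5 b16 a7
  row 2: b21 a2 a3 b24 b25 a6 b27
  row 3: b31 a2 a3 b34 a5 b36 a7
Rows 2 and 3 agree on P3; apply P3→P6 and equate their P6 entries.
Rows 1 and 2 agree on P2; apply P2→P3 and equate their P3 entries.
Rows 1 and 2 agree on P3; apply P3→P6 and equate their P6 entries.
Row 1 is now all distinguished symbols — the join is lossless.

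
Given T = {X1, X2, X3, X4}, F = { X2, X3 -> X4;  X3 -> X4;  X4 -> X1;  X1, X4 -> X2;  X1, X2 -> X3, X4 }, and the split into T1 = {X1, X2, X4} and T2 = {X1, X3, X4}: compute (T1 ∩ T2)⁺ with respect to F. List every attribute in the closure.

X1, X2, X3, X4

T1 ∩ T2 = {X1, X4}.
X1, X4 → X2 applies, adding X2
X1, X2 → X3, X4 applies, adding X3
Closure: {X1, X2, X3, X4}.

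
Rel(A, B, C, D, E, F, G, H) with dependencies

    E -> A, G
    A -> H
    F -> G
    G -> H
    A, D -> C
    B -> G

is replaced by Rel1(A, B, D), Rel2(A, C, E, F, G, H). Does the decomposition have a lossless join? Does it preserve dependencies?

Lossless test: (A)⁺ = {A, H}, which is a superkey of neither fragment — lossy.
Dependency preservation: the restricted closure of {A, D} across the fragments never reaches {C}, so A, D → C cannot be enforced without a join — not preserved.

lossy and not dependency-preserving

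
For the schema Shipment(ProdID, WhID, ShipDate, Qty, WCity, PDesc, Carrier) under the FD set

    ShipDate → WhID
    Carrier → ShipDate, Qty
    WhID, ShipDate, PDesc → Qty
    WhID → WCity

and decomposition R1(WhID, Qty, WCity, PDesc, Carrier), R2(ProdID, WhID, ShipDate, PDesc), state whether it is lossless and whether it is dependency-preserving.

lossy and not dependency-preserving

Lossless test: (WhID, PDesc)⁺ = {WhID, WCity, PDesc}, which is a superkey of neither fragment — lossy.
Dependency preservation: the restricted closure of {Carrier} across the fragments never reaches {ShipDate, Qty}, so Carrier → ShipDate, Qty cannot be enforced without a join — not preserved.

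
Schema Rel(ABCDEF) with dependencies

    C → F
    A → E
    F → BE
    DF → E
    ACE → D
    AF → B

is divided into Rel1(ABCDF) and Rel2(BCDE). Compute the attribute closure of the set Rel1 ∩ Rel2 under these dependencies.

BCDEF

Rel1 ∩ Rel2 = {BCD}.
C → F applies, adding F
F → BE applies, adding E
Closure: {BCDEF}.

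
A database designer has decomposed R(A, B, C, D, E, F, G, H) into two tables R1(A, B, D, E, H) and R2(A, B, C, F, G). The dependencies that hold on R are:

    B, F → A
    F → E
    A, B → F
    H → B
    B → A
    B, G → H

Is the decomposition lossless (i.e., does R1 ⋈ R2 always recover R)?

Common attributes: R1 ∩ R2 = {A, B}.
Closure of {A, B}: A, B → F applies, adding F; F → E applies, adding E. So (A, B)⁺ = {A, B, E, F}.
The closure contains neither all of R1 = {A, B, D, E, H} nor all of R2 = {A, B, C, F, G}, so the common attributes are not a superkey of either fragment. The join is lossy.

No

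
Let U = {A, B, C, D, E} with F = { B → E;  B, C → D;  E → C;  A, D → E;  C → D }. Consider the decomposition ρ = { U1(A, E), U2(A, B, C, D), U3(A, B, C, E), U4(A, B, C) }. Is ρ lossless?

Yes

Chase test. Columns are A, B, C, D, E; row i has aⱼ where attribute j ∈ Ui, else bᵢⱼ.
Initial tableau (one row per fragment):
  row 1: a1 b12 b13 b14 a5
  row 2: a1 a2 a3 a4 b25
  row 3: a1 a2 a3 b34 a5
  row 4: a1 a2 a3 b44 b45
Rows 2 and 3 agree on B; apply B→E and equate their E entries.
Rows 2 and 4 agree on B; apply B→E and equate their E entries.
Rows 2 and 3 agree on B, C; apply B, C→D and equate their D entries.
Rows 2 and 4 agree on B, C; apply B, C→D and equate their D entries.
Rows 1 and 2 agree on E; apply E→C and equate their C entries.
Rows 1 and 2 agree on C; apply C→D and equate their D entries.
Row 2 is now all distinguished symbols — the join is lossless.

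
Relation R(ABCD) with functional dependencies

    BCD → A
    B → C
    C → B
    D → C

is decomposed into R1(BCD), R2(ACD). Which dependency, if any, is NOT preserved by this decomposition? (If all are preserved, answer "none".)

BCD → A: restricted closure across fragments reaches A.
B → C lies within R1.
C → B lies within R1.
D → C lies within R1.
Every dependency is enforceable on the fragments, so the decomposition is dependency-preserving.

none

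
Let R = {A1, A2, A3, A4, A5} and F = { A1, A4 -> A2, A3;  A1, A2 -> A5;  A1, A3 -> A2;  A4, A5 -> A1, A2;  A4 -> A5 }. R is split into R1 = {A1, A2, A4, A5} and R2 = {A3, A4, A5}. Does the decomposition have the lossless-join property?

Common attributes: R1 ∩ R2 = {A4, A5}.
Closure of {A4, A5}: A4, A5 → A1, A2 applies, adding A1, A2; A1, A4 → A2, A3 applies, adding A3. So (A4, A5)⁺ = {A1, A2, A3, A4, A5}.
This closure contains every attribute of R1, so R1 ∩ R2 → R1. The join is lossless.

Yes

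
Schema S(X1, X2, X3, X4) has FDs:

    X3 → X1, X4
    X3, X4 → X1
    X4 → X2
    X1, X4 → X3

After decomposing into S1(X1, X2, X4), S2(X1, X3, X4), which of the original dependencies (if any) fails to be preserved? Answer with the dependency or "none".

X3 → X1, X4 lies within S2.
X3, X4 → X1 lies within S2.
X4 → X2 lies within S1.
X1, X4 → X3 lies within S2.
Every dependency is enforceable on the fragments, so the decomposition is dependency-preserving.

none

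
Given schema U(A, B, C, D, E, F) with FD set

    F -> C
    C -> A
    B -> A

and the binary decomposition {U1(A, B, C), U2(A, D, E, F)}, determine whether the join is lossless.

No

Common attributes: U1 ∩ U2 = {A}.
No dependency enlarges {A}, so (A)⁺ = {A}.
The closure contains neither all of U1 = {A, B, C} nor all of U2 = {A, D, E, F}, so the common attributes are not a superkey of either fragment. The join is lossy.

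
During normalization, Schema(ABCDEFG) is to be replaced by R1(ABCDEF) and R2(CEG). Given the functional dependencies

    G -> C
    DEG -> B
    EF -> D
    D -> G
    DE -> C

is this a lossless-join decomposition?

Common attributes: R1 ∩ R2 = {CE}.
No dependency enlarges {CE}, so (CE)⁺ = {CE}.
The closure contains neither all of R1 = {ABCDEF} nor all of R2 = {CEG}, so the common attributes are not a superkey of either fragment. The join is lossy.

No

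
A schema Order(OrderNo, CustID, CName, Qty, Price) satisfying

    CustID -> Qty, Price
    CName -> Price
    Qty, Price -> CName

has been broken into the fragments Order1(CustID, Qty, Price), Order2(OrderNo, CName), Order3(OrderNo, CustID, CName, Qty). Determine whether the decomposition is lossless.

Chase test. Columns are OrderNo, CustID, CName, Qty, Price; row i has aⱼ where attribute j ∈ Orderi, else bᵢⱼ.
Initial tableau (one row per fragment):
  row 1: b11 a2 b13 a4 a5
  row 2: a1 b22 a3 b24 b25
  row 3: a1 a2 a3 a4 b35
Rows 1 and 3 agree on CustID; apply CustID→Qty, Price and equate their Qty, Price entries.
Rows 2 and 3 agree on CName; apply CName→Price and equate their Price entries.
Rows 1 and 3 agree on Qty, Price; apply Qty, Price→CName and equate their CName entries.
Row 3 is now all distinguished symbols — the join is lossless.

Yes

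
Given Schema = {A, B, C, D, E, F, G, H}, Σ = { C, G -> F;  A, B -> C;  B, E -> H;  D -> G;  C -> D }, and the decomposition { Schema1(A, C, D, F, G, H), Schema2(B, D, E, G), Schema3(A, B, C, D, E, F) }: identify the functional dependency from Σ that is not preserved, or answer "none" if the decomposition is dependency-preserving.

B, E -> H

Check B, E → H: no single fragment contains all of {B, E, H}, and the restricted closure of {B, E} across the fragments never reaches {H}.
C, G → F is preserved.
A, B → C is preserved.
D → G is preserved.
C → D is preserved.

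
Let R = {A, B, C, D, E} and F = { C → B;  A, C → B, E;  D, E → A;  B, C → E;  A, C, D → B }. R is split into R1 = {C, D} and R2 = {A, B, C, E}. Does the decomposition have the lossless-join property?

No

Common attributes: R1 ∩ R2 = {C}.
Closure of {C}: C → B applies, adding B; B, C → E applies, adding E. So (C)⁺ = {B, C, E}.
The closure contains neither all of R1 = {C, D} nor all of R2 = {A, B, C, E}, so the common attributes are not a superkey of either fragment. The join is lossy.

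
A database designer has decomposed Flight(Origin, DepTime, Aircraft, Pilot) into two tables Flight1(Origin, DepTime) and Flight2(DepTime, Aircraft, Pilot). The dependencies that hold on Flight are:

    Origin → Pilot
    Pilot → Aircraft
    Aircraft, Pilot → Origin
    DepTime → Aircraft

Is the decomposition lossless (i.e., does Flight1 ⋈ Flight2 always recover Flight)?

Common attributes: Flight1 ∩ Flight2 = {DepTime}.
Closure of {DepTime}: DepTime → Aircraft applies, adding Aircraft. So (DepTime)⁺ = {DepTime, Aircraft}.
The closure contains neither all of Flight1 = {Origin, DepTime} nor all of Flight2 = {DepTime, Aircraft, Pilot}, so the common attributes are not a superkey of either fragment. The join is lossy.

No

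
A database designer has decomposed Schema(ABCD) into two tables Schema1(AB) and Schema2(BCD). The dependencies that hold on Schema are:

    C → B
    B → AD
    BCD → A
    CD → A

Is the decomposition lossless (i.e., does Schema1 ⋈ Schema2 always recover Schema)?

Yes

Common attributes: Schema1 ∩ Schema2 = {B}.
Closure of {B}: B → AD applies, adding AD. So (B)⁺ = {ABD}.
This closure contains every attribute of Schema1, so Schema1 ∩ Schema2 → Schema1. The join is lossless.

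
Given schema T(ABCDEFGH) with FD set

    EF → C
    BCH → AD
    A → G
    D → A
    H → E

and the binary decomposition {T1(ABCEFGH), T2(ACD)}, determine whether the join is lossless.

Common attributes: T1 ∩ T2 = {AC}.
Closure of {AC}: A → G applies, adding G. So (AC)⁺ = {ACG}.
The closure contains neither all of T1 = {ABCEFGH} nor all of T2 = {ACD}, so the common attributes are not a superkey of either fragment. The join is lossy.

No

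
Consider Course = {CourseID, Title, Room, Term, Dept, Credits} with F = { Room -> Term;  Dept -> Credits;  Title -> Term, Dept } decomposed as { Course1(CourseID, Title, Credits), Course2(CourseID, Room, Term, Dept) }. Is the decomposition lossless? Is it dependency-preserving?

lossy and not dependency-preserving

Lossless test: (CourseID)⁺ = {CourseID}, which is a superkey of neither fragment — lossy.
Dependency preservation: the restricted closure of {Dept} across the fragments never reaches {Credits}, so Dept → Credits cannot be enforced without a join — not preserved.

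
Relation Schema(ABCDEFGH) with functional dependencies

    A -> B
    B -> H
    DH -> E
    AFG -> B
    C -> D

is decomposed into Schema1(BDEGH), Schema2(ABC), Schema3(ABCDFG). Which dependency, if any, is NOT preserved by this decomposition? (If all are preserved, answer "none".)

none

A → B lies within Schema2.
B → H lies within Schema1.
DH → E lies within Schema1.
AFG → B lies within Schema3.
C → D lies within Schema3.
Every dependency is enforceable on the fragments, so the decomposition is dependency-preserving.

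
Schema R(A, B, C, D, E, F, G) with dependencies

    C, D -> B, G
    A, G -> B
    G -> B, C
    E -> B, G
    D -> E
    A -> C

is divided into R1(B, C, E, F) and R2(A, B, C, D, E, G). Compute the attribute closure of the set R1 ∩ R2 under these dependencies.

B, C, E, G

R1 ∩ R2 = {B, C, E}.
E → B, G applies, adding G
Closure: {B, C, E, G}.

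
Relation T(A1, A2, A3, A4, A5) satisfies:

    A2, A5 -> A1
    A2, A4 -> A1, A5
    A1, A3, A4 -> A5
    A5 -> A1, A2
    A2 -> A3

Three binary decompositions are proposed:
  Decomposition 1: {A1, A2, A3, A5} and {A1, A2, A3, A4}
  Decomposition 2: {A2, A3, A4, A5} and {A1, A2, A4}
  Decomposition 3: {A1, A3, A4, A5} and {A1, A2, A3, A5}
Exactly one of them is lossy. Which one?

Decomposition 1: common = {A1, A2, A3}, closure = {A1, A2, A3} → lossy.
Decomposition 2: common = {A2, A4}, closure = {A1, A2, A3, A4, A5} → lossless.
Decomposition 3: common = {A1, A3, A5}, closure = {A1, A2, A3, A5} → lossless.

Decomposition 1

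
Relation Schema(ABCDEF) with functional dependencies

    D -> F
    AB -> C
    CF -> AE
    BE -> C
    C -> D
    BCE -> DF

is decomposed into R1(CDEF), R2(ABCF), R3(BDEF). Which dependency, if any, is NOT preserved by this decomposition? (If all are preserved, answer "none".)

BE -> C

Check BE → C: no single fragment contains all of {BCE}, and the restricted closure of {BE} across the fragments never reaches {C}.
D → F is preserved.
AB → C is preserved.
CF → AE is preserved.
C → D is preserved.
BCE → DF is preserved.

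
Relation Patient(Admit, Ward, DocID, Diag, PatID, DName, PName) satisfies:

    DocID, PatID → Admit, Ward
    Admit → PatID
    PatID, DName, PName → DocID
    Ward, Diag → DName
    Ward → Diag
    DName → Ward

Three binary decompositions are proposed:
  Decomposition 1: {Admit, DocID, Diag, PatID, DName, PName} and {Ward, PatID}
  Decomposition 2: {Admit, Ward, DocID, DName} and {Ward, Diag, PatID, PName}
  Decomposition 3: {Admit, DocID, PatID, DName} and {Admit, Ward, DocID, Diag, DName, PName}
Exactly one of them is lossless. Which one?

Decomposition 1: common = {PatID}, closure = {PatID} → lossy.
Decomposition 2: common = {Ward}, closure = {Ward, Diag, DName} → lossy.
Decomposition 3: common = {Admit, DocID, DName}, closure = {Admit, Ward, DocID, Diag, PatID, DName} → lossless.

Decomposition 3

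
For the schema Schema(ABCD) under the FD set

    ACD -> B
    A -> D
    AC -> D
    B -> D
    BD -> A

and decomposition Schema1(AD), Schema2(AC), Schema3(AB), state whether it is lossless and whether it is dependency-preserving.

Lossless test (chase): Rows 1 and 2 agree on A; apply A→D and equate their D entries. Rows 1 and 3 agree on A; apply A→D and equate their D entries. No row becomes fully distinguished — the join is lossy.
Dependency preservation: the restricted closure of {ACD} across the fragments never reaches {B}, so ACD → B cannot be enforced without a join — not preserved.

lossy and not dependency-preserving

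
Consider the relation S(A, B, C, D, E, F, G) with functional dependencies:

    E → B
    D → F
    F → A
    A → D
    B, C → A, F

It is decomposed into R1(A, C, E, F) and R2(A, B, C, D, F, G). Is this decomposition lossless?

No

Common attributes: R1 ∩ R2 = {A, C, F}.
Closure of {A, C, F}: A → D applies, adding D. So (A, C, F)⁺ = {A, C, D, F}.
The closure contains neither all of R1 = {A, C, E, F} nor all of R2 = {A, B, C, D, F, G}, so the common attributes are not a superkey of either fragment. The join is lossy.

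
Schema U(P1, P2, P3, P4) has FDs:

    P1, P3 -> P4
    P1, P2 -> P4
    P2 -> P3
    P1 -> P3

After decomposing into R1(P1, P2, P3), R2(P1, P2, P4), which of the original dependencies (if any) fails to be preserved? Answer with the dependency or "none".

P1, P3 → P4: restricted closure across fragments reaches P4.
P1, P2 → P4 lies within R2.
P2 → P3 lies within R1.
P1 → P3 lies within R1.
Every dependency is enforceable on the fragments, so the decomposition is dependency-preserving.

none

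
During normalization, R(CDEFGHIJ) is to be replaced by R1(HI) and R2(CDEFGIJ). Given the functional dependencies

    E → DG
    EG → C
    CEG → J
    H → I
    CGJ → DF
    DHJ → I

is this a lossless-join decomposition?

No

Common attributes: R1 ∩ R2 = {I}.
No dependency enlarges {I}, so (I)⁺ = {I}.
The closure contains neither all of R1 = {HI} nor all of R2 = {CDEFGIJ}, so the common attributes are not a superkey of either fragment. The join is lossy.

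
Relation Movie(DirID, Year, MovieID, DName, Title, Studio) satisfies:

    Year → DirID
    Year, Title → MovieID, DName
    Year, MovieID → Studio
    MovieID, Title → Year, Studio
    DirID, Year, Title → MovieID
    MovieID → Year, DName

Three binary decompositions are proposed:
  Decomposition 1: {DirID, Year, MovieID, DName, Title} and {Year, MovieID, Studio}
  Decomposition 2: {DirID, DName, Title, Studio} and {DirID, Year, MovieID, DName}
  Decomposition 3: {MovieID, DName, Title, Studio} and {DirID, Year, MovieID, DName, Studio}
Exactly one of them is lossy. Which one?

Decomposition 2

Decomposition 1: common = {Year, MovieID}, closure = {DirID, Year, MovieID, DName, Studio} → lossless.
Decomposition 2: common = {DirID, DName}, closure = {DirID, DName} → lossy.
Decomposition 3: common = {MovieID, DName, Studio}, closure = {DirID, Year, MovieID, DName, Studio} → lossless.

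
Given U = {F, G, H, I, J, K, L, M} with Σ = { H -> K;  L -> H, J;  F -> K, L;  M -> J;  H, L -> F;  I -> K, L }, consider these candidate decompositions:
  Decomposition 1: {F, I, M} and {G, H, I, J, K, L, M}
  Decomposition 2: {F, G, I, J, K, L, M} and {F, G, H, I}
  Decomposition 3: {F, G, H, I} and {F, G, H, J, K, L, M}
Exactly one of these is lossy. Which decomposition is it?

Decomposition 3

Decomposition 1: common = {I, M}, closure = {F, H, I, J, K, L, M} → lossless.
Decomposition 2: common = {F, G, I}, closure = {F, G, H, I, J, K, L} → lossless.
Decomposition 3: common = {F, G, H}, closure = {F, G, H, J, K, L} → lossy.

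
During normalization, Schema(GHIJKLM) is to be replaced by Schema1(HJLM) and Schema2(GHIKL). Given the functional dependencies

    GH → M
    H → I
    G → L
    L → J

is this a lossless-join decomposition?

Common attributes: Schema1 ∩ Schema2 = {HL}.
Closure of {HL}: H → I applies, adding I; L → J applies, adding J. So (HL)⁺ = {HIJL}.
The closure contains neither all of Schema1 = {HJLM} nor all of Schema2 = {GHIKL}, so the common attributes are not a superkey of either fragment. The join is lossy.

No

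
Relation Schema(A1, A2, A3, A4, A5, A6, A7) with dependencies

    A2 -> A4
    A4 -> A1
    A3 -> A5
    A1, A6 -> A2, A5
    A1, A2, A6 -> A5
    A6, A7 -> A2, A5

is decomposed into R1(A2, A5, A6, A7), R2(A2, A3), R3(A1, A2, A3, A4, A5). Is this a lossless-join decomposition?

Chase test. Columns are A1, A2, A3, A4, A5, A6, A7; row i has aⱼ where attribute j ∈ Ri, else bᵢⱼ.
Initial tableau (one row per fragment):
  row 1: b11 a2 b13 b14 a5 a6 a7
  row 2: b21 a2 a3 b24 b25 b26 b27
  row 3: a1 a2 a3 a4 a5 b36 b37
Rows 1 and 2 agree on A2; apply A2→A4 and equate their A4 entries.
Rows 1 and 3 agree on A2; apply A2→A4 and equate their A4 entries.
Rows 1 and 2 agree on A4; apply A4→A1 and equate their A1 entries.
Rows 1 and 3 agree on A4; apply A4→A1 and equate their A1 entries.
Rows 2 and 3 agree on A3; apply A3→A5 and equate their A5 entries.
No row becomes fully distinguished — the join is lossy.

No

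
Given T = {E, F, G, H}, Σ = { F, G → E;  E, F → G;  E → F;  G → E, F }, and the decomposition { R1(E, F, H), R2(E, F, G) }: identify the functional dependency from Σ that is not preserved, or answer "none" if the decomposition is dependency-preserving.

none

F, G → E lies within R2.
E, F → G lies within R2.
E → F lies within R1.
G → E, F lies within R2.
Every dependency is enforceable on the fragments, so the decomposition is dependency-preserving.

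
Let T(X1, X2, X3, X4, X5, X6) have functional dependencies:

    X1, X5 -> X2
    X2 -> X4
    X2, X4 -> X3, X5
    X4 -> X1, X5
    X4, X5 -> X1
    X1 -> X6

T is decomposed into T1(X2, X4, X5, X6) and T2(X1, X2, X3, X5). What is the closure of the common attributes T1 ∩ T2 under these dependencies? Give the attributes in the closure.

X1, X2, X3, X4, X5, X6

T1 ∩ T2 = {X2, X5}.
X2 → X4 applies, adding X4
X2, X4 → X3, X5 applies, adding X3
X4 → X1, X5 applies, adding X1
X1 → X6 applies, adding X6
Closure: {X1, X2, X3, X4, X5, X6}.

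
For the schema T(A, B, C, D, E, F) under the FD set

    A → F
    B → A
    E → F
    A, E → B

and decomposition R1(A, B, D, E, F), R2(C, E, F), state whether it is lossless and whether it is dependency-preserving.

lossy but dependency-preserving

Lossless test: (E, F)⁺ = {E, F}, which is a superkey of neither fragment — lossy.
Dependency preservation: every FD's attributes lie within a single fragment, so each can be enforced locally — preserved.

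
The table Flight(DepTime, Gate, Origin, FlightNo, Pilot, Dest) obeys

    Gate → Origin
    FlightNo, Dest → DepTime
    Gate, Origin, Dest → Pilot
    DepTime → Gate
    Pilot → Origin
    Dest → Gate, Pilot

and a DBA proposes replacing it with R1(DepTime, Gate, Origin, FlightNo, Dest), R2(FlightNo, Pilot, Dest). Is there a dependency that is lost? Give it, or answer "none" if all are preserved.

Pilot → Origin

Check Pilot → Origin: no single fragment contains all of {Origin, Pilot}, and the restricted closure of {Pilot} across the fragments never reaches {Origin}.
Gate → Origin is preserved.
FlightNo, Dest → DepTime is preserved.
Gate, Origin, Dest → Pilot is preserved.
DepTime → Gate is preserved.
Dest → Gate, Pilot is preserved.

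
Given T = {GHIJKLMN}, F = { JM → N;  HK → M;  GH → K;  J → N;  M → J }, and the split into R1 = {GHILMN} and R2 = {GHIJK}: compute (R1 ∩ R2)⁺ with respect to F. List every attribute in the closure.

R1 ∩ R2 = {GHI}.
GH → K applies, adding K
HK → M applies, adding M
M → J applies, adding J
JM → N applies, adding N
Closure: {GHIJKMN}.

GHIJKMN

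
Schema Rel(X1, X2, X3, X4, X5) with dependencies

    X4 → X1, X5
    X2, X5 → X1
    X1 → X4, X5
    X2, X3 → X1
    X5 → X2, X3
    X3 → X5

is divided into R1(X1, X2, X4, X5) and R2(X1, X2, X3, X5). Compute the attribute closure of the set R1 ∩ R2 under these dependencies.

X1, X2, X3, X4, X5

R1 ∩ R2 = {X1, X2, X5}.
X1 → X4, X5 applies, adding X4
X5 → X2, X3 applies, adding X3
Closure: {X1, X2, X3, X4, X5}.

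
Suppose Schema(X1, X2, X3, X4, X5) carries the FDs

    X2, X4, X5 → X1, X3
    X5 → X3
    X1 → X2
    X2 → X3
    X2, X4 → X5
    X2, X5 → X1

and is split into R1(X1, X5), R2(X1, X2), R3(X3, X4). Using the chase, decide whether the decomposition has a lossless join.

Chase test. Columns are X1, X2, X3, X4, X5; row i has aⱼ where attribute j ∈ Ri, else bᵢⱼ.
Initial tableau (one row per fragment):
  row 1: a1 b12 b13 b14 a5
  row 2: a1 a2 b23 b24 b25
  row 3: b31 b32 a3 a4 b35
Rows 1 and 2 agree on X1; apply X1→X2 and equate their X2 entries.
Rows 1 and 2 agree on X2; apply X2→X3 and equate their X3 entries.
No row becomes fully distinguished — the join is lossy.

No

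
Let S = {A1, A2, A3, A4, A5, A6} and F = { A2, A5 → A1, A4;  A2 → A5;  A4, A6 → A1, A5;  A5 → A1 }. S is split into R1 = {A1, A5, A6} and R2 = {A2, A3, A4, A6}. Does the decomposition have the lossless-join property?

Common attributes: R1 ∩ R2 = {A6}.
No dependency enlarges {A6}, so (A6)⁺ = {A6}.
The closure contains neither all of R1 = {A1, A5, A6} nor all of R2 = {A2, A3, A4, A6}, so the common attributes are not a superkey of either fragment. The join is lossy.

No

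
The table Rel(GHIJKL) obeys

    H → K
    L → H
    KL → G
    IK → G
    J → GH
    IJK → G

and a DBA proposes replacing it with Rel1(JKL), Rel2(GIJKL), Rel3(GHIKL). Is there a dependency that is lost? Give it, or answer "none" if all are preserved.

Check J → GH: no single fragment contains all of {GHJ}, and the restricted closure of {J} across the fragments never reaches {GH}.
H → K is preserved.
L → H is preserved.
KL → G is preserved.
IK → G is preserved.
IJK → G is preserved.

J → GH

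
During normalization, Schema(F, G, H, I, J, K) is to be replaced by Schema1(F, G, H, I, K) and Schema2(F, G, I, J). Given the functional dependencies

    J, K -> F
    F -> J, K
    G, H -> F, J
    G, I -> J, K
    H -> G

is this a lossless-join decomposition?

Common attributes: Schema1 ∩ Schema2 = {F, G, I}.
Closure of {F, G, I}: F → J, K applies, adding J, K. So (F, G, I)⁺ = {F, G, I, J, K}.
This closure contains every attribute of Schema2, so Schema1 ∩ Schema2 → Schema2. The join is lossless.

Yes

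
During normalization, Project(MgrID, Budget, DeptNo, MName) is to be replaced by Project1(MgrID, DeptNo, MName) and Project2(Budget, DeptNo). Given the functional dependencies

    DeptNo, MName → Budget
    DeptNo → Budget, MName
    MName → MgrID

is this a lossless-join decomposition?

Common attributes: Project1 ∩ Project2 = {DeptNo}.
Closure of {DeptNo}: DeptNo → Budget, MName applies, adding Budget, MName; MName → MgrID applies, adding MgrID. So (DeptNo)⁺ = {MgrID, Budget, DeptNo, MName}.
This closure contains every attribute of Project1, so Project1 ∩ Project2 → Project1. The join is lossless.

Yes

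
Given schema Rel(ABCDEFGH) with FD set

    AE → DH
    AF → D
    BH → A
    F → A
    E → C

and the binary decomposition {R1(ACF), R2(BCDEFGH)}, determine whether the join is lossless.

Common attributes: R1 ∩ R2 = {CF}.
Closure of {CF}: F → A applies, adding A; AF → D applies, adding D. So (CF)⁺ = {ACDF}.
This closure contains every attribute of R1, so R1 ∩ R2 → R1. The join is lossless.

Yes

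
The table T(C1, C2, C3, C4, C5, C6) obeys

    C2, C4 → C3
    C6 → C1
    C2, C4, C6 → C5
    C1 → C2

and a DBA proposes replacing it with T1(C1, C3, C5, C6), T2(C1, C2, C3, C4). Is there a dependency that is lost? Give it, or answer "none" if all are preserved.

Check C2, C4, C6 → C5: no single fragment contains all of {C2, C4, C5, C6}, and the restricted closure of {C2, C4, C6} across the fragments never reaches {C5}.
C2, C4 → C3 is preserved.
C6 → C1 is preserved.
C1 → C2 is preserved.

C2, C4, C6 → C5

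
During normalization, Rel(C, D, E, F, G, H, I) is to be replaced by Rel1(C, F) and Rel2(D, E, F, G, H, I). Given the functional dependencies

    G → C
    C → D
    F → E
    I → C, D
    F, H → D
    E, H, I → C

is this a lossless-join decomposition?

No

Common attributes: Rel1 ∩ Rel2 = {F}.
Closure of {F}: F → E applies, adding E. So (F)⁺ = {E, F}.
The closure contains neither all of Rel1 = {C, F} nor all of Rel2 = {D, E, F, G, H, I}, so the common attributes are not a superkey of either fragment. The join is lossy.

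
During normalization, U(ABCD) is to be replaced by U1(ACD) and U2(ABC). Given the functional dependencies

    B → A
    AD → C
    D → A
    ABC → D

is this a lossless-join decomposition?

No

Common attributes: U1 ∩ U2 = {AC}.
No dependency enlarges {AC}, so (AC)⁺ = {AC}.
The closure contains neither all of U1 = {ACD} nor all of U2 = {ABC}, so the common attributes are not a superkey of either fragment. The join is lossy.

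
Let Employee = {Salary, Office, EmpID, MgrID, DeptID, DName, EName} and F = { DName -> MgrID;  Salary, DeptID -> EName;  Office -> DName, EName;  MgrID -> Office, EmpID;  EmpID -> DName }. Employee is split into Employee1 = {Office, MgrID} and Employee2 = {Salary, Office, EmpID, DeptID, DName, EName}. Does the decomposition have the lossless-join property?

Yes

Common attributes: Employee1 ∩ Employee2 = {Office}.
Closure of {Office}: Office → DName, EName applies, adding DName, EName; DName → MgrID applies, adding MgrID; MgrID → Office, EmpID applies, adding EmpID. So (Office)⁺ = {Office, EmpID, MgrID, DName, EName}.
This closure contains every attribute of Employee1, so Employee1 ∩ Employee2 → Employee1. The join is lossless.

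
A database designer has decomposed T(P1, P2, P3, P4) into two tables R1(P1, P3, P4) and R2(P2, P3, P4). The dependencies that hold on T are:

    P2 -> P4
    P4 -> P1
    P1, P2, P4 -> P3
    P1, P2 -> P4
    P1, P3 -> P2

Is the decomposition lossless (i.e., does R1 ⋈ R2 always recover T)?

Common attributes: R1 ∩ R2 = {P3, P4}.
Closure of {P3, P4}: P4 → P1 applies, adding P1; P1, P3 → P2 applies, adding P2. So (P3, P4)⁺ = {P1, P2, P3, P4}.
This closure contains every attribute of R1, so R1 ∩ R2 → R1. The join is lossless.

Yes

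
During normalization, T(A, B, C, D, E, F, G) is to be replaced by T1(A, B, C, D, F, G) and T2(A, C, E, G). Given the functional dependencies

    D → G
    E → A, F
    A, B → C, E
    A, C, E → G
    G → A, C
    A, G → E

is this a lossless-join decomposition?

Yes

Common attributes: T1 ∩ T2 = {A, C, G}.
Closure of {A, C, G}: A, G → E applies, adding E; E → A, F applies, adding F. So (A, C, G)⁺ = {A, C, E, F, G}.
This closure contains every attribute of T2, so T1 ∩ T2 → T2. The join is lossless.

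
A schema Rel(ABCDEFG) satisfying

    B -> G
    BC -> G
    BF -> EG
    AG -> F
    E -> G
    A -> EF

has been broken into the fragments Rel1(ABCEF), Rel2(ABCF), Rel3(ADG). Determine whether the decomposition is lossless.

No

Chase test. Columns are ABCDEFG; row i has aⱼ where attribute j ∈ Reli, else bᵢⱼ.
Initial tableau (one row per fragment):
  row 1: a1 a2 a3 b14 a5 a6 b17
  row 2: a1 a2 a3 b24 b25 a6 b27
  row 3: a1 b32 b33 a4 b35 b36 a7
Rows 1 and 2 agree on B; apply B→G and equate their G entries.
Rows 1 and 2 agree on BF; apply BF→EG and equate their EG entries.
Rows 1 and 3 agree on A; apply A→EF and equate their EF entries.
Rows 1 and 3 agree on E; apply E→G and equate their G entries.
No row becomes fully distinguished — the join is lossy.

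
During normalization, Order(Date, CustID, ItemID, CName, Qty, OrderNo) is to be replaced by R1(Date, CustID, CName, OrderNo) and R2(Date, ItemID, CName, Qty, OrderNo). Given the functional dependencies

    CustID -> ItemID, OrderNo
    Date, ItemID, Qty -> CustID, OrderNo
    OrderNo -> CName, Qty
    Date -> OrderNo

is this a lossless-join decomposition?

No

Common attributes: R1 ∩ R2 = {Date, CName, OrderNo}.
Closure of {Date, CName, OrderNo}: OrderNo → CName, Qty applies, adding Qty. So (Date, CName, OrderNo)⁺ = {Date, CName, Qty, OrderNo}.
The closure contains neither all of R1 = {Date, CustID, CName, OrderNo} nor all of R2 = {Date, ItemID, CName, Qty, OrderNo}, so the common attributes are not a superkey of either fragment. The join is lossy.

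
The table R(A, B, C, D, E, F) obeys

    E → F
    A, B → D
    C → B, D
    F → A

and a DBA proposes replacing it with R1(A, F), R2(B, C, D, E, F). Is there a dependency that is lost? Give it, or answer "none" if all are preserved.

Check A, B → D: no single fragment contains all of {A, B, D}, and the restricted closure of {A, B} across the fragments never reaches {D}.
E → F is preserved.
C → B, D is preserved.
F → A is preserved.

A, B → D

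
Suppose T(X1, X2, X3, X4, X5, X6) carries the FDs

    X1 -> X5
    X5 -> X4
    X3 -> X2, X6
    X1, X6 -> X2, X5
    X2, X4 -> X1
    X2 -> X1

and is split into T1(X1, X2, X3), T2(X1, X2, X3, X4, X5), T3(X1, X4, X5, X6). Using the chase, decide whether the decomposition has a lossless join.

Chase test. Columns are X1, X2, X3, X4, X5, X6; row i has aⱼ where attribute j ∈ Ti, else bᵢⱼ.
Initial tableau (one row per fragment):
  row 1: a1 a2 a3 b14 b15 b16
  row 2: a1 a2 a3 a4 a5 b26
  row 3: a1 b32 b33 a4 a5 a6
Rows 1 and 2 agree on X1; apply X1→X5 and equate their X5 entries.
Rows 1 and 2 agree on X5; apply X5→X4 and equate their X4 entries.
Rows 1 and 2 agree on X3; apply X3→X2, X6 and equate their X2, X6 entries.
No row becomes fully distinguished — the join is lossy.

No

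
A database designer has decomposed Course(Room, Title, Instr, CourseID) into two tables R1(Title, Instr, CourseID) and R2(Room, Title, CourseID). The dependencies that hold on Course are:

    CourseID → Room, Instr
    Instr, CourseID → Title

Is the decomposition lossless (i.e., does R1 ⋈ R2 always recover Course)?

Common attributes: R1 ∩ R2 = {Title, CourseID}.
Closure of {Title, CourseID}: CourseID → Room, Instr applies, adding Room, Instr. So (Title, CourseID)⁺ = {Room, Title, Instr, CourseID}.
This closure contains every attribute of R1, so R1 ∩ R2 → R1. The join is lossless.

Yes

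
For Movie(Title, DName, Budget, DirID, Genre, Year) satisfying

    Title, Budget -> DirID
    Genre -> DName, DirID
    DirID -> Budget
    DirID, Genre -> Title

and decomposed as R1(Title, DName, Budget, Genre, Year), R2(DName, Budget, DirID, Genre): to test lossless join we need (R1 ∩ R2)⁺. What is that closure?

Title, DName, Budget, DirID, Genre

R1 ∩ R2 = {DName, Budget, Genre}.
Genre → DName, DirID applies, adding DirID
DirID, Genre → Title applies, adding Title
Closure: {Title, DName, Budget, DirID, Genre}.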